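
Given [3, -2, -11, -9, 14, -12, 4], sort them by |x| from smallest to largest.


Compute absolute values:
  |3| = 3
  |-2| = 2
  |-11| = 11
  |-9| = 9
  |14| = 14
  |-12| = 12
  |4| = 4
Absolute values in increasing order: 2 < 3 < 4 < 9 < 11 < 12 < 14
Listing the original numbers in that order gives the answer.
Final answer: [-2, 3, 4, -9, -11, -12, 14]


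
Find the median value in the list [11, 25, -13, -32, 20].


First, sort the list: [-32, -13, 11, 20, 25]
The list has 5 elements (odd count).
The middle index is 2 (0-based), and the element there is 11.
Final answer: 11


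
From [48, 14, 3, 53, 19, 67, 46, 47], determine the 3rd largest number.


Sort descending: [67, 53, 48, 47, 46, 19, 14, 3]
The 3rd element (1-indexed) is at index 2.
Value = 48
Final answer: 48


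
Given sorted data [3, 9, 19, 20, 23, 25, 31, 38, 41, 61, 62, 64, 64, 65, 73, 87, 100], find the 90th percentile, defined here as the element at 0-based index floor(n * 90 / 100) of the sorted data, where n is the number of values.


The dataset has n = 17 elements.
Index = floor(17 * 90 / 100) = floor(1530 / 100) = floor(15.3) = 15
Counting from index 0 in the sorted data, the element at index 15 is 87.
Final answer: 87


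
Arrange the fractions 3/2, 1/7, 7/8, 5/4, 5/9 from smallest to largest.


Convert to decimal for comparison:
  3/2 = 1.5
  1/7 = 0.1429
  7/8 = 0.875
  5/4 = 1.25
  5/9 = 0.5556
Decimals in increasing order: 0.1429 < 0.5556 < 0.875 < 1.25 < 1.5
Writing each back as its fraction gives the sorted order.
Final answer: 1/7, 5/9, 7/8, 5/4, 3/2


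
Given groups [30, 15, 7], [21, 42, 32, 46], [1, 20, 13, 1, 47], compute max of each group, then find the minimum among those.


Find max of each group:
  Group 1: [30, 15, 7] -> max = 30
  Group 2: [21, 42, 32, 46] -> max = 46
  Group 3: [1, 20, 13, 1, 47] -> max = 47
Maxes: [30, 46, 47]
Minimum of maxes = 30
Final answer: 30


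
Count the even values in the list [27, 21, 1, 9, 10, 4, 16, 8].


Check each element:
  27 is odd
  21 is odd
  1 is odd
  9 is odd
  10 is even
  4 is even
  16 is even
  8 is even
Evens: [10, 4, 16, 8]
Count of evens = 4
Final answer: 4


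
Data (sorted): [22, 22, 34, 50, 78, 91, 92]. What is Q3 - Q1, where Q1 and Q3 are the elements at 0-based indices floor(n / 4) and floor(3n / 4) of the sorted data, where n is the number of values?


The data has n = 7 elements.
Q1 index = floor(7 / 4) = floor(1.75) = 1; Q3 index = floor(3 * 7 / 4) = floor(5.25) = 5
Q1 = element at index 1 = 22
Q3 = element at index 5 = 91
IQR = 91 - 22 = 69
Final answer: 69


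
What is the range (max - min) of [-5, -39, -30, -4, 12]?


Maximum value: 12
Minimum value: -39
Range = 12 - (-39) = 51
Final answer: 51


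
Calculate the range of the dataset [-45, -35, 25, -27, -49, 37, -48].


Maximum value: 37
Minimum value: -49
Range = 37 - (-49) = 86
Final answer: 86


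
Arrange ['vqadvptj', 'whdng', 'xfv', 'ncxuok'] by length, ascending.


Compute lengths:
  'vqadvptj' has length 8
  'whdng' has length 5
  'xfv' has length 3
  'ncxuok' has length 6
Lengths in increasing order: 3 < 5 < 6 < 8
Listing the words in that order gives the answer.
Final answer: ['xfv', 'whdng', 'ncxuok', 'vqadvptj']


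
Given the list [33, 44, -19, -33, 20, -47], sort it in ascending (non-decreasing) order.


Original list: [33, 44, -19, -33, 20, -47]
Repeatedly take the smallest remaining element:
  Remaining [33, 44, -19, -33, 20, -47] -> smallest is -47
  Remaining [33, 44, -19, -33, 20] -> smallest is -33
  Remaining [33, 44, -19, 20] -> smallest is -19
  Remaining [33, 44, 20] -> smallest is 20
  Remaining [33, 44] -> smallest is 33
  Remaining [44] -> smallest is 44
Collecting the picks in order gives the sorted list.
Final answer: [-47, -33, -19, 20, 33, 44]


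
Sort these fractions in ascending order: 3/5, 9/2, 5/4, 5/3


Convert to decimal for comparison:
  3/5 = 0.6
  9/2 = 4.5
  5/4 = 1.25
  5/3 = 1.6667
Decimals in increasing order: 0.6 < 1.25 < 1.6667 < 4.5
Writing each back as its fraction gives the sorted order.
Final answer: 3/5, 5/4, 5/3, 9/2


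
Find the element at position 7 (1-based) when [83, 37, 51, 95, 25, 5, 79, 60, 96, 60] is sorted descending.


Sort descending: [96, 95, 83, 79, 60, 60, 51, 37, 25, 5]
The 7th element (1-indexed) is at index 6.
Value = 51
Final answer: 51


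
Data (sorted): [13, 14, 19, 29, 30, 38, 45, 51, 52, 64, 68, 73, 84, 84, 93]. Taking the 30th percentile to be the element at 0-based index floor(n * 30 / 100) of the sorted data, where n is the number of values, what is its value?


The dataset has n = 15 elements.
Index = floor(15 * 30 / 100) = floor(450 / 100) = floor(4.5) = 4
Counting from index 0 in the sorted data, the element at index 4 is 30.
Final answer: 30


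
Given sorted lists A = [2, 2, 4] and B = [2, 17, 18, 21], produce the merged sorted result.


List A: [2, 2, 4]
List B: [2, 17, 18, 21]
Repeatedly compare the front elements and take the smaller:
  2 vs 2 -> take 2
  2 vs 2 -> take 2
  4 vs 2 -> take 2
  4 vs 17 -> take 4
  A is exhausted; append the rest of B: [17, 18, 21]
Final answer: [2, 2, 2, 4, 17, 18, 21]


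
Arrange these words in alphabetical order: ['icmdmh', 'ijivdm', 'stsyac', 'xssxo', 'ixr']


Compare strings character by character (the first differing letter decides):
  'icmdmh' < 'ijivdm' since 'c' < 'j' at position 2
  'ijivdm' < 'ixr' since 'j' < 'x' at position 2
  'ixr' < 'stsyac' since 'i' < 's' at position 1
  'stsyac' < 'xssxo' since 's' < 'x' at position 1
Chaining these comparisons gives the alphabetical order.
Final answer: ['icmdmh', 'ijivdm', 'ixr', 'stsyac', 'xssxo']


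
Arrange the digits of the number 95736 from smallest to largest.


The number 95736 has digits: 9, 5, 7, 3, 6
Sorted: 3, 5, 6, 7, 9
Joining the sorted digits gives the result.
Final answer: 35679


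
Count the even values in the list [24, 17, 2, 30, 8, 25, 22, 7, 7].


Check each element:
  24 is even
  17 is odd
  2 is even
  30 is even
  8 is even
  25 is odd
  22 is even
  7 is odd
  7 is odd
Evens: [24, 2, 30, 8, 22]
Count of evens = 5
Final answer: 5


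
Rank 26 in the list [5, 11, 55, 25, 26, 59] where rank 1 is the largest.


Sort descending: [59, 55, 26, 25, 11, 5]
Find 26 in the sorted list.
26 is at position 3.
Final answer: 3


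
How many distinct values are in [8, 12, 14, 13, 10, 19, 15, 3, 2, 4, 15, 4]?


List all unique values:
Distinct values: [2, 3, 4, 8, 10, 12, 13, 14, 15, 19]
Count = 10
Final answer: 10


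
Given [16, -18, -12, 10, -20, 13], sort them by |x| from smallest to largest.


Compute absolute values:
  |16| = 16
  |-18| = 18
  |-12| = 12
  |10| = 10
  |-20| = 20
  |13| = 13
Absolute values in increasing order: 10 < 12 < 13 < 16 < 18 < 20
Listing the original numbers in that order gives the answer.
Final answer: [10, -12, 13, 16, -18, -20]


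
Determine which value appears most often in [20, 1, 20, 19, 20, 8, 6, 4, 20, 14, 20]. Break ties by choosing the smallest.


Count the frequency of each value:
  1 appears 1 time(s)
  4 appears 1 time(s)
  6 appears 1 time(s)
  8 appears 1 time(s)
  14 appears 1 time(s)
  19 appears 1 time(s)
  20 appears 5 time(s)
Maximum frequency is 5.
Only 20 reaches that frequency, so it is the mode.
Final answer: 20


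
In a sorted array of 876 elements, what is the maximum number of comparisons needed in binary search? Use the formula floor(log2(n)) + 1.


Binary search halves the search space each step.
Maximum comparisons = floor(log2(876)) + 1
log2(876) = 9.7748
floor(log2(876)) = 9, so 9 + 1 = 10
Final answer: 10


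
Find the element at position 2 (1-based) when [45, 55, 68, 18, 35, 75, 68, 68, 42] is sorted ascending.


Sort ascending: [18, 35, 42, 45, 55, 68, 68, 68, 75]
The 2nd element (1-indexed) is at index 1.
Value = 35
Final answer: 35


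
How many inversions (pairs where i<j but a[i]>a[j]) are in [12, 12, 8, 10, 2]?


For each element, count the later elements that are smaller than it:
  12 (index 0): smaller elements after it = [8, 10, 2] -> 3
  12 (index 1): smaller elements after it = [8, 10, 2] -> 3
  8 (index 2): smaller elements after it = [2] -> 1
  10 (index 3): smaller elements after it = [2] -> 1
Total inversions = 3 + 3 + 1 + 1 = 8
Final answer: 8


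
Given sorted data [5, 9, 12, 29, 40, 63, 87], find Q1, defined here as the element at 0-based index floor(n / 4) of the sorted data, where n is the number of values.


The list has n = 7 elements.
Q1 index = floor(7 / 4) = floor(1.75) = 1
Counting from index 0 in the sorted data, the element at index 1 is 9.
Final answer: 9


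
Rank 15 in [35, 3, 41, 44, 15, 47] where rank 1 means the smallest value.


Sort ascending: [3, 15, 35, 41, 44, 47]
Find 15 in the sorted list.
15 is at position 2 (1-indexed).
Final answer: 2


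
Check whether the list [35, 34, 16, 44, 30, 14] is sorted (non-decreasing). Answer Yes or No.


Check consecutive pairs:
  35 <= 34? False
  34 <= 16? False
  16 <= 44? True
  44 <= 30? False
  30 <= 14? False
4 consecutive pair(s) are out of order, so the list is not sorted.
Final answer: No


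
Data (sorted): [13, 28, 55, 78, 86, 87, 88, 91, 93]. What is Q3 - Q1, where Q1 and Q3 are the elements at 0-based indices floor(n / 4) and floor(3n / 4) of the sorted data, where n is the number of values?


The data has n = 9 elements.
Q1 index = floor(9 / 4) = floor(2.25) = 2; Q3 index = floor(3 * 9 / 4) = floor(6.75) = 6
Q1 = element at index 2 = 55
Q3 = element at index 6 = 88
IQR = 88 - 55 = 33
Final answer: 33


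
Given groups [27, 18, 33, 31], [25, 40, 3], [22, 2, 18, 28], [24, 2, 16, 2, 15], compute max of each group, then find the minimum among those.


Find max of each group:
  Group 1: [27, 18, 33, 31] -> max = 33
  Group 2: [25, 40, 3] -> max = 40
  Group 3: [22, 2, 18, 28] -> max = 28
  Group 4: [24, 2, 16, 2, 15] -> max = 24
Maxes: [33, 40, 28, 24]
Minimum of maxes = 24
Final answer: 24


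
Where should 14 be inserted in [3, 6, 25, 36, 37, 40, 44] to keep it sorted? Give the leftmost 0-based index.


List is sorted: [3, 6, 25, 36, 37, 40, 44]
We need the leftmost position where 14 can be inserted, i.e. the first index whose element is >= 14 (or the end of the list if none is).
Binary search with low=0, high=7 (0-based indices):
  low=0, high=7, mid=3: a[3]=36 >= 14, so high = 3
  low=0, high=3, mid=1: a[1]=6 < 14, so low = 2
  low=2, high=3, mid=2: a[2]=25 >= 14, so high = 2
Now low = high = 2, so the insertion index is 2.
Final answer: 2


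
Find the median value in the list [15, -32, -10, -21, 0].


First, sort the list: [-32, -21, -10, 0, 15]
The list has 5 elements (odd count).
The middle index is 2 (0-based), and the element there is -10.
Final answer: -10


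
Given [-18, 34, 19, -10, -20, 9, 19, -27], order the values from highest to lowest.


Original list: [-18, 34, 19, -10, -20, 9, 19, -27]
Repeatedly take the largest remaining element:
  Remaining [-18, 34, 19, -10, -20, 9, 19, -27] -> largest is 34
  Remaining [-18, 19, -10, -20, 9, 19, -27] -> largest is 19
  Remaining [-18, -10, -20, 9, 19, -27] -> largest is 19
  Remaining [-18, -10, -20, 9, -27] -> largest is 9
  Remaining [-18, -10, -20, -27] -> largest is -10
  Remaining [-18, -20, -27] -> largest is -18
  Remaining [-20, -27] -> largest is -20
  Remaining [-27] -> largest is -27
Collecting the picks in order gives the descending list.
Final answer: [34, 19, 19, 9, -10, -18, -20, -27]


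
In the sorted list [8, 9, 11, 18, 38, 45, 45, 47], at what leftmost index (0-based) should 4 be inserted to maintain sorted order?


List is sorted: [8, 9, 11, 18, 38, 45, 45, 47]
We need the leftmost position where 4 can be inserted, i.e. the first index whose element is >= 4 (or the end of the list if none is).
Binary search with low=0, high=8 (0-based indices):
  low=0, high=8, mid=4: a[4]=38 >= 4, so high = 4
  low=0, high=4, mid=2: a[2]=11 >= 4, so high = 2
  low=0, high=2, mid=1: a[1]=9 >= 4, so high = 1
  low=0, high=1, mid=0: a[0]=8 >= 4, so high = 0
Now low = high = 0, so the insertion index is 0.
Final answer: 0


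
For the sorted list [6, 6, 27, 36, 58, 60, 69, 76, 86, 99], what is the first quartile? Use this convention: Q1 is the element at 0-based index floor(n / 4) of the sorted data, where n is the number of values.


The list has n = 10 elements.
Q1 index = floor(10 / 4) = floor(2.5) = 2
Counting from index 0 in the sorted data, the element at index 2 is 27.
Final answer: 27


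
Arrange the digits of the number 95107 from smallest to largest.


The number 95107 has digits: 9, 5, 1, 0, 7
Sorted: 0, 1, 5, 7, 9
Joining the sorted digits gives the result.
Final answer: 01579


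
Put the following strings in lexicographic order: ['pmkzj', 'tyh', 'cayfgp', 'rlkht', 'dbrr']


Compare strings character by character (the first differing letter decides):
  'cayfgp' < 'dbrr' since 'c' < 'd' at position 1
  'dbrr' < 'pmkzj' since 'd' < 'p' at position 1
  'pmkzj' < 'rlkht' since 'p' < 'r' at position 1
  'rlkht' < 'tyh' since 'r' < 't' at position 1
Chaining these comparisons gives the alphabetical order.
Final answer: ['cayfgp', 'dbrr', 'pmkzj', 'rlkht', 'tyh']


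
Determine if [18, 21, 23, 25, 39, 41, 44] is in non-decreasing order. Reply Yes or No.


Check consecutive pairs:
  18 <= 21? True
  21 <= 23? True
  23 <= 25? True
  25 <= 39? True
  39 <= 41? True
  41 <= 44? True
Every consecutive pair is in order, so the list is non-decreasing.
Final answer: Yes


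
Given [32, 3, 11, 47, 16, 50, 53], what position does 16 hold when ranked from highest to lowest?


Sort descending: [53, 50, 47, 32, 16, 11, 3]
Find 16 in the sorted list.
16 is at position 5.
Final answer: 5


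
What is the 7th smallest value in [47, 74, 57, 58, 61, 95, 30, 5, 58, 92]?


Sort ascending: [5, 30, 47, 57, 58, 58, 61, 74, 92, 95]
The 7th element (1-indexed) is at index 6.
Value = 61
Final answer: 61


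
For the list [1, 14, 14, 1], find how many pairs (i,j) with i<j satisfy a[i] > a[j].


For each element, count the later elements that are smaller than it:
  1 (index 0): smaller elements after it = [] -> 0
  14 (index 1): smaller elements after it = [1] -> 1
  14 (index 2): smaller elements after it = [1] -> 1
Total inversions = 0 + 1 + 1 = 2
Final answer: 2


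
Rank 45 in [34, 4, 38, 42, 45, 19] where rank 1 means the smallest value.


Sort ascending: [4, 19, 34, 38, 42, 45]
Find 45 in the sorted list.
45 is at position 6 (1-indexed).
Final answer: 6


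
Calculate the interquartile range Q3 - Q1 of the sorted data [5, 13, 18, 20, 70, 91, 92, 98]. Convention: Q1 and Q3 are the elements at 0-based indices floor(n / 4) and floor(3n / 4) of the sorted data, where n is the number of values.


The data has n = 8 elements.
Q1 index = floor(8 / 4) = floor(2) = 2; Q3 index = floor(3 * 8 / 4) = floor(6) = 6
Q1 = element at index 2 = 18
Q3 = element at index 6 = 92
IQR = 92 - 18 = 74
Final answer: 74


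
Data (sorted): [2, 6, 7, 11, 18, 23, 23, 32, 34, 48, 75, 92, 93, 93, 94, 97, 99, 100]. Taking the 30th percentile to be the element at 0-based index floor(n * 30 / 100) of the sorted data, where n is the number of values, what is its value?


The dataset has n = 18 elements.
Index = floor(18 * 30 / 100) = floor(540 / 100) = floor(5.4) = 5
Counting from index 0 in the sorted data, the element at index 5 is 23.
Final answer: 23


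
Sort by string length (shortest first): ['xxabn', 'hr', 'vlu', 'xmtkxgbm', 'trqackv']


Compute lengths:
  'xxabn' has length 5
  'hr' has length 2
  'vlu' has length 3
  'xmtkxgbm' has length 8
  'trqackv' has length 7
Lengths in increasing order: 2 < 3 < 5 < 7 < 8
Listing the words in that order gives the answer.
Final answer: ['hr', 'vlu', 'xxabn', 'trqackv', 'xmtkxgbm']


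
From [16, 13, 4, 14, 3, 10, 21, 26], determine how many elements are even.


Check each element:
  16 is even
  13 is odd
  4 is even
  14 is even
  3 is odd
  10 is even
  21 is odd
  26 is even
Evens: [16, 4, 14, 10, 26]
Count of evens = 5
Final answer: 5


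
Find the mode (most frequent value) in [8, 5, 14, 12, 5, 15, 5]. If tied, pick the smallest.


Count the frequency of each value:
  5 appears 3 time(s)
  8 appears 1 time(s)
  12 appears 1 time(s)
  14 appears 1 time(s)
  15 appears 1 time(s)
Maximum frequency is 3.
Only 5 reaches that frequency, so it is the mode.
Final answer: 5


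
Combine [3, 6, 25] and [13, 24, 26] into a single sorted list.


List A: [3, 6, 25]
List B: [13, 24, 26]
Repeatedly compare the front elements and take the smaller:
  3 vs 13 -> take 3
  6 vs 13 -> take 6
  25 vs 13 -> take 13
  25 vs 24 -> take 24
  25 vs 26 -> take 25
  A is exhausted; append the rest of B: [26]
Final answer: [3, 6, 13, 24, 25, 26]


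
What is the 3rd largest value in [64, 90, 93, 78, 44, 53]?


Sort descending: [93, 90, 78, 64, 53, 44]
The 3rd element (1-indexed) is at index 2.
Value = 78
Final answer: 78


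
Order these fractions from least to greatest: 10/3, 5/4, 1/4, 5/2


Convert to decimal for comparison:
  10/3 = 3.3333
  5/4 = 1.25
  1/4 = 0.25
  5/2 = 2.5
Decimals in increasing order: 0.25 < 1.25 < 2.5 < 3.3333
Writing each back as its fraction gives the sorted order.
Final answer: 1/4, 5/4, 5/2, 10/3


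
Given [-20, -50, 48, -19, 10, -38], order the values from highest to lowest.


Original list: [-20, -50, 48, -19, 10, -38]
Repeatedly take the largest remaining element:
  Remaining [-20, -50, 48, -19, 10, -38] -> largest is 48
  Remaining [-20, -50, -19, 10, -38] -> largest is 10
  Remaining [-20, -50, -19, -38] -> largest is -19
  Remaining [-20, -50, -38] -> largest is -20
  Remaining [-50, -38] -> largest is -38
  Remaining [-50] -> largest is -50
Collecting the picks in order gives the descending list.
Final answer: [48, 10, -19, -20, -38, -50]


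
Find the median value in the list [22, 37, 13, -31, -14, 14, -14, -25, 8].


First, sort the list: [-31, -25, -14, -14, 8, 13, 14, 22, 37]
The list has 9 elements (odd count).
The middle index is 4 (0-based), and the element there is 8.
Final answer: 8


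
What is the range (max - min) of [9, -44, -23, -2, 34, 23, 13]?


Maximum value: 34
Minimum value: -44
Range = 34 - (-44) = 78
Final answer: 78


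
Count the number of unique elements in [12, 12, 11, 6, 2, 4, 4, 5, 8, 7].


List all unique values:
Distinct values: [2, 4, 5, 6, 7, 8, 11, 12]
Count = 8
Final answer: 8


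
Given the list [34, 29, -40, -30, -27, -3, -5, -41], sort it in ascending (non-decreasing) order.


Original list: [34, 29, -40, -30, -27, -3, -5, -41]
Repeatedly take the smallest remaining element:
  Remaining [34, 29, -40, -30, -27, -3, -5, -41] -> smallest is -41
  Remaining [34, 29, -40, -30, -27, -3, -5] -> smallest is -40
  Remaining [34, 29, -30, -27, -3, -5] -> smallest is -30
  Remaining [34, 29, -27, -3, -5] -> smallest is -27
  Remaining [34, 29, -3, -5] -> smallest is -5
  Remaining [34, 29, -3] -> smallest is -3
  Remaining [34, 29] -> smallest is 29
  Remaining [34] -> smallest is 34
Collecting the picks in order gives the sorted list.
Final answer: [-41, -40, -30, -27, -5, -3, 29, 34]


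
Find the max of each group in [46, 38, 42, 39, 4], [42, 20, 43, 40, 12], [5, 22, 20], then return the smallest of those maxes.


Find max of each group:
  Group 1: [46, 38, 42, 39, 4] -> max = 46
  Group 2: [42, 20, 43, 40, 12] -> max = 43
  Group 3: [5, 22, 20] -> max = 22
Maxes: [46, 43, 22]
Minimum of maxes = 22
Final answer: 22


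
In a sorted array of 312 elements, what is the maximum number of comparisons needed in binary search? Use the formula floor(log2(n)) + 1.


Binary search halves the search space each step.
Maximum comparisons = floor(log2(312)) + 1
log2(312) = 8.2854
floor(log2(312)) = 8, so 8 + 1 = 9
Final answer: 9


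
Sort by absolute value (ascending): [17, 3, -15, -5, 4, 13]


Compute absolute values:
  |17| = 17
  |3| = 3
  |-15| = 15
  |-5| = 5
  |4| = 4
  |13| = 13
Absolute values in increasing order: 3 < 4 < 5 < 13 < 15 < 17
Listing the original numbers in that order gives the answer.
Final answer: [3, 4, -5, 13, -15, 17]


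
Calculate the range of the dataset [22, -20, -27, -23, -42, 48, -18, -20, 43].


Maximum value: 48
Minimum value: -42
Range = 48 - (-42) = 90
Final answer: 90


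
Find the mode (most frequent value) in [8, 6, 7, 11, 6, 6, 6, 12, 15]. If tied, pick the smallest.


Count the frequency of each value:
  6 appears 4 time(s)
  7 appears 1 time(s)
  8 appears 1 time(s)
  11 appears 1 time(s)
  12 appears 1 time(s)
  15 appears 1 time(s)
Maximum frequency is 4.
Only 6 reaches that frequency, so it is the mode.
Final answer: 6


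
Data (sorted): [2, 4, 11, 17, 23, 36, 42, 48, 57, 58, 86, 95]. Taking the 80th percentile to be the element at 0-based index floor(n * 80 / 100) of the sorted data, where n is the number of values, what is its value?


The dataset has n = 12 elements.
Index = floor(12 * 80 / 100) = floor(960 / 100) = floor(9.6) = 9
Counting from index 0 in the sorted data, the element at index 9 is 58.
Final answer: 58


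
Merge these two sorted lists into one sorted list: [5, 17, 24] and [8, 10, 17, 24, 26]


List A: [5, 17, 24]
List B: [8, 10, 17, 24, 26]
Repeatedly compare the front elements and take the smaller:
  5 vs 8 -> take 5
  17 vs 8 -> take 8
  17 vs 10 -> take 10
  17 vs 17 -> take 17
  24 vs 17 -> take 17
  24 vs 24 -> take 24
  A is exhausted; append the rest of B: [24, 26]
Final answer: [5, 8, 10, 17, 17, 24, 24, 26]


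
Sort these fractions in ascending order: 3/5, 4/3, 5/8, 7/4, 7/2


Convert to decimal for comparison:
  3/5 = 0.6
  4/3 = 1.3333
  5/8 = 0.625
  7/4 = 1.75
  7/2 = 3.5
Decimals in increasing order: 0.6 < 0.625 < 1.3333 < 1.75 < 3.5
Writing each back as its fraction gives the sorted order.
Final answer: 3/5, 5/8, 4/3, 7/4, 7/2


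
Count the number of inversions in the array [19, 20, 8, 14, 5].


For each element, count the later elements that are smaller than it:
  19 (index 0): smaller elements after it = [8, 14, 5] -> 3
  20 (index 1): smaller elements after it = [8, 14, 5] -> 3
  8 (index 2): smaller elements after it = [5] -> 1
  14 (index 3): smaller elements after it = [5] -> 1
Total inversions = 3 + 3 + 1 + 1 = 8
Final answer: 8


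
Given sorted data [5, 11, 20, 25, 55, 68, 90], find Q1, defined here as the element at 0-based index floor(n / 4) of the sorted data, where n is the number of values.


The list has n = 7 elements.
Q1 index = floor(7 / 4) = floor(1.75) = 1
Counting from index 0 in the sorted data, the element at index 1 is 11.
Final answer: 11


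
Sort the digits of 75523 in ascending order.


The number 75523 has digits: 7, 5, 5, 2, 3
Sorted: 2, 3, 5, 5, 7
Joining the sorted digits gives the result.
Final answer: 23557


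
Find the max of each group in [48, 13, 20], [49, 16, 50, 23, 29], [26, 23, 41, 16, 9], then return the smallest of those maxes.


Find max of each group:
  Group 1: [48, 13, 20] -> max = 48
  Group 2: [49, 16, 50, 23, 29] -> max = 50
  Group 3: [26, 23, 41, 16, 9] -> max = 41
Maxes: [48, 50, 41]
Minimum of maxes = 41
Final answer: 41


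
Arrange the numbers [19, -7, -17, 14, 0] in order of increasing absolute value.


Compute absolute values:
  |19| = 19
  |-7| = 7
  |-17| = 17
  |14| = 14
  |0| = 0
Absolute values in increasing order: 0 < 7 < 14 < 17 < 19
Listing the original numbers in that order gives the answer.
Final answer: [0, -7, 14, -17, 19]


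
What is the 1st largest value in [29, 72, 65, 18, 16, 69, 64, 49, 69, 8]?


Sort descending: [72, 69, 69, 65, 64, 49, 29, 18, 16, 8]
The 1st element (1-indexed) is at index 0.
Value = 72
Final answer: 72


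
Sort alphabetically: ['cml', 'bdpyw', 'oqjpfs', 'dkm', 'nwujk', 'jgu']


Compare strings character by character (the first differing letter decides):
  'bdpyw' < 'cml' since 'b' < 'c' at position 1
  'cml' < 'dkm' since 'c' < 'd' at position 1
  'dkm' < 'jgu' since 'd' < 'j' at position 1
  'jgu' < 'nwujk' since 'j' < 'n' at position 1
  'nwujk' < 'oqjpfs' since 'n' < 'o' at position 1
Chaining these comparisons gives the alphabetical order.
Final answer: ['bdpyw', 'cml', 'dkm', 'jgu', 'nwujk', 'oqjpfs']


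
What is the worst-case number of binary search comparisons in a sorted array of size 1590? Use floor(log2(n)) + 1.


Binary search halves the search space each step.
Maximum comparisons = floor(log2(1590)) + 1
log2(1590) = 10.6348
floor(log2(1590)) = 10, so 10 + 1 = 11
Final answer: 11


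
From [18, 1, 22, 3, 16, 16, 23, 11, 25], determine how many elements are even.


Check each element:
  18 is even
  1 is odd
  22 is even
  3 is odd
  16 is even
  16 is even
  23 is odd
  11 is odd
  25 is odd
Evens: [18, 22, 16, 16]
Count of evens = 4
Final answer: 4


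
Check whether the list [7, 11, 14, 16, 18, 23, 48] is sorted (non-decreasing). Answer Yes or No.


Check consecutive pairs:
  7 <= 11? True
  11 <= 14? True
  14 <= 16? True
  16 <= 18? True
  18 <= 23? True
  23 <= 48? True
Every consecutive pair is in order, so the list is non-decreasing.
Final answer: Yes


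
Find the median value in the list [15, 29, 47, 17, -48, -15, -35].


First, sort the list: [-48, -35, -15, 15, 17, 29, 47]
The list has 7 elements (odd count).
The middle index is 3 (0-based), and the element there is 15.
Final answer: 15


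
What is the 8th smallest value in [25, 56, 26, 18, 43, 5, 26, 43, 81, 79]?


Sort ascending: [5, 18, 25, 26, 26, 43, 43, 56, 79, 81]
The 8th element (1-indexed) is at index 7.
Value = 56
Final answer: 56


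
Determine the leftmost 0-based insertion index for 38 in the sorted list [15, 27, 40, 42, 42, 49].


List is sorted: [15, 27, 40, 42, 42, 49]
We need the leftmost position where 38 can be inserted, i.e. the first index whose element is >= 38 (or the end of the list if none is).
Binary search with low=0, high=6 (0-based indices):
  low=0, high=6, mid=3: a[3]=42 >= 38, so high = 3
  low=0, high=3, mid=1: a[1]=27 < 38, so low = 2
  low=2, high=3, mid=2: a[2]=40 >= 38, so high = 2
Now low = high = 2, so the insertion index is 2.
Final answer: 2


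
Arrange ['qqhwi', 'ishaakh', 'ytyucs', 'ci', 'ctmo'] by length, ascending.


Compute lengths:
  'qqhwi' has length 5
  'ishaakh' has length 7
  'ytyucs' has length 6
  'ci' has length 2
  'ctmo' has length 4
Lengths in increasing order: 2 < 4 < 5 < 6 < 7
Listing the words in that order gives the answer.
Final answer: ['ci', 'ctmo', 'qqhwi', 'ytyucs', 'ishaakh']


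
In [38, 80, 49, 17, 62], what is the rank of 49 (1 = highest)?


Sort descending: [80, 62, 49, 38, 17]
Find 49 in the sorted list.
49 is at position 3.
Final answer: 3


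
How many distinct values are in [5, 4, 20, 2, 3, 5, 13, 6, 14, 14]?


List all unique values:
Distinct values: [2, 3, 4, 5, 6, 13, 14, 20]
Count = 8
Final answer: 8


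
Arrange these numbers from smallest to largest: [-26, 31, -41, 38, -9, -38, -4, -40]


Original list: [-26, 31, -41, 38, -9, -38, -4, -40]
Repeatedly take the smallest remaining element:
  Remaining [-26, 31, -41, 38, -9, -38, -4, -40] -> smallest is -41
  Remaining [-26, 31, 38, -9, -38, -4, -40] -> smallest is -40
  Remaining [-26, 31, 38, -9, -38, -4] -> smallest is -38
  Remaining [-26, 31, 38, -9, -4] -> smallest is -26
  Remaining [31, 38, -9, -4] -> smallest is -9
  Remaining [31, 38, -4] -> smallest is -4
  Remaining [31, 38] -> smallest is 31
  Remaining [38] -> smallest is 38
Collecting the picks in order gives the sorted list.
Final answer: [-41, -40, -38, -26, -9, -4, 31, 38]


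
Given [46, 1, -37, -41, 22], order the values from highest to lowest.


Original list: [46, 1, -37, -41, 22]
Repeatedly take the largest remaining element:
  Remaining [46, 1, -37, -41, 22] -> largest is 46
  Remaining [1, -37, -41, 22] -> largest is 22
  Remaining [1, -37, -41] -> largest is 1
  Remaining [-37, -41] -> largest is -37
  Remaining [-41] -> largest is -41
Collecting the picks in order gives the descending list.
Final answer: [46, 22, 1, -37, -41]


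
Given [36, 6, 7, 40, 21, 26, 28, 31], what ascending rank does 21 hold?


Sort ascending: [6, 7, 21, 26, 28, 31, 36, 40]
Find 21 in the sorted list.
21 is at position 3 (1-indexed).
Final answer: 3


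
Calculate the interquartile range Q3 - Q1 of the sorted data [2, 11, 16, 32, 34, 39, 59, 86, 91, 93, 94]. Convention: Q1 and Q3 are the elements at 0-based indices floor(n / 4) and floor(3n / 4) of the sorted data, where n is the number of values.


The data has n = 11 elements.
Q1 index = floor(11 / 4) = floor(2.75) = 2; Q3 index = floor(3 * 11 / 4) = floor(8.25) = 8
Q1 = element at index 2 = 16
Q3 = element at index 8 = 91
IQR = 91 - 16 = 75
Final answer: 75


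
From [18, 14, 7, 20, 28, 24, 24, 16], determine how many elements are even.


Check each element:
  18 is even
  14 is even
  7 is odd
  20 is even
  28 is even
  24 is even
  24 is even
  16 is even
Evens: [18, 14, 20, 28, 24, 24, 16]
Count of evens = 7
Final answer: 7


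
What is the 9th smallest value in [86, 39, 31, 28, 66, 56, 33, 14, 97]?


Sort ascending: [14, 28, 31, 33, 39, 56, 66, 86, 97]
The 9th element (1-indexed) is at index 8.
Value = 97
Final answer: 97


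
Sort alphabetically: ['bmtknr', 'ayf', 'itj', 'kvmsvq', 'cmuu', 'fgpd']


Compare strings character by character (the first differing letter decides):
  'ayf' < 'bmtknr' since 'a' < 'b' at position 1
  'bmtknr' < 'cmuu' since 'b' < 'c' at position 1
  'cmuu' < 'fgpd' since 'c' < 'f' at position 1
  'fgpd' < 'itj' since 'f' < 'i' at position 1
  'itj' < 'kvmsvq' since 'i' < 'k' at position 1
Chaining these comparisons gives the alphabetical order.
Final answer: ['ayf', 'bmtknr', 'cmuu', 'fgpd', 'itj', 'kvmsvq']


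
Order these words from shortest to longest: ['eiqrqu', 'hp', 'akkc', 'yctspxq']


Compute lengths:
  'eiqrqu' has length 6
  'hp' has length 2
  'akkc' has length 4
  'yctspxq' has length 7
Lengths in increasing order: 2 < 4 < 6 < 7
Listing the words in that order gives the answer.
Final answer: ['hp', 'akkc', 'eiqrqu', 'yctspxq']


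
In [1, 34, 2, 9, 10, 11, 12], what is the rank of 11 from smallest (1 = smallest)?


Sort ascending: [1, 2, 9, 10, 11, 12, 34]
Find 11 in the sorted list.
11 is at position 5 (1-indexed).
Final answer: 5


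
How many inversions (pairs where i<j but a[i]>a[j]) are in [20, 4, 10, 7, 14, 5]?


For each element, count the later elements that are smaller than it:
  20 (index 0): smaller elements after it = [4, 10, 7, 14, 5] -> 5
  4 (index 1): smaller elements after it = [] -> 0
  10 (index 2): smaller elements after it = [7, 5] -> 2
  7 (index 3): smaller elements after it = [5] -> 1
  14 (index 4): smaller elements after it = [5] -> 1
Total inversions = 5 + 0 + 2 + 1 + 1 = 9
Final answer: 9


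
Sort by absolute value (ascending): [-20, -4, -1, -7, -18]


Compute absolute values:
  |-20| = 20
  |-4| = 4
  |-1| = 1
  |-7| = 7
  |-18| = 18
Absolute values in increasing order: 1 < 4 < 7 < 18 < 20
Listing the original numbers in that order gives the answer.
Final answer: [-1, -4, -7, -18, -20]


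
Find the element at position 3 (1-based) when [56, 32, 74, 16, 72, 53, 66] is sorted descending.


Sort descending: [74, 72, 66, 56, 53, 32, 16]
The 3rd element (1-indexed) is at index 2.
Value = 66
Final answer: 66


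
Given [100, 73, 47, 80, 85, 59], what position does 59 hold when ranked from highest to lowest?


Sort descending: [100, 85, 80, 73, 59, 47]
Find 59 in the sorted list.
59 is at position 5.
Final answer: 5


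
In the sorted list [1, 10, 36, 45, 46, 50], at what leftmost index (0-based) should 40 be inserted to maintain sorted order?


List is sorted: [1, 10, 36, 45, 46, 50]
We need the leftmost position where 40 can be inserted, i.e. the first index whose element is >= 40 (or the end of the list if none is).
Binary search with low=0, high=6 (0-based indices):
  low=0, high=6, mid=3: a[3]=45 >= 40, so high = 3
  low=0, high=3, mid=1: a[1]=10 < 40, so low = 2
  low=2, high=3, mid=2: a[2]=36 < 40, so low = 3
Now low = high = 3, so the insertion index is 3.
Final answer: 3


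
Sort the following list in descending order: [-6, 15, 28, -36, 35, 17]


Original list: [-6, 15, 28, -36, 35, 17]
Repeatedly take the largest remaining element:
  Remaining [-6, 15, 28, -36, 35, 17] -> largest is 35
  Remaining [-6, 15, 28, -36, 17] -> largest is 28
  Remaining [-6, 15, -36, 17] -> largest is 17
  Remaining [-6, 15, -36] -> largest is 15
  Remaining [-6, -36] -> largest is -6
  Remaining [-36] -> largest is -36
Collecting the picks in order gives the descending list.
Final answer: [35, 28, 17, 15, -6, -36]


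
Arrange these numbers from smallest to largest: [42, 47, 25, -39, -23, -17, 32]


Original list: [42, 47, 25, -39, -23, -17, 32]
Repeatedly take the smallest remaining element:
  Remaining [42, 47, 25, -39, -23, -17, 32] -> smallest is -39
  Remaining [42, 47, 25, -23, -17, 32] -> smallest is -23
  Remaining [42, 47, 25, -17, 32] -> smallest is -17
  Remaining [42, 47, 25, 32] -> smallest is 25
  Remaining [42, 47, 32] -> smallest is 32
  Remaining [42, 47] -> smallest is 42
  Remaining [47] -> smallest is 47
Collecting the picks in order gives the sorted list.
Final answer: [-39, -23, -17, 25, 32, 42, 47]


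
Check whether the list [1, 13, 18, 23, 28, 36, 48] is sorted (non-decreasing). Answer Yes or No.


Check consecutive pairs:
  1 <= 13? True
  13 <= 18? True
  18 <= 23? True
  23 <= 28? True
  28 <= 36? True
  36 <= 48? True
Every consecutive pair is in order, so the list is non-decreasing.
Final answer: Yes


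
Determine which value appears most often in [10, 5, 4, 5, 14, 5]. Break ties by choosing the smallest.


Count the frequency of each value:
  4 appears 1 time(s)
  5 appears 3 time(s)
  10 appears 1 time(s)
  14 appears 1 time(s)
Maximum frequency is 3.
Only 5 reaches that frequency, so it is the mode.
Final answer: 5


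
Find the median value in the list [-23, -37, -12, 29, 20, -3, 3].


First, sort the list: [-37, -23, -12, -3, 3, 20, 29]
The list has 7 elements (odd count).
The middle index is 3 (0-based), and the element there is -3.
Final answer: -3


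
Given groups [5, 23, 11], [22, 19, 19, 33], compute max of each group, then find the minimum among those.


Find max of each group:
  Group 1: [5, 23, 11] -> max = 23
  Group 2: [22, 19, 19, 33] -> max = 33
Maxes: [23, 33]
Minimum of maxes = 23
Final answer: 23


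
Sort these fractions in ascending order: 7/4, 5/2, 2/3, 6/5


Convert to decimal for comparison:
  7/4 = 1.75
  5/2 = 2.5
  2/3 = 0.6667
  6/5 = 1.2
Decimals in increasing order: 0.6667 < 1.2 < 1.75 < 2.5
Writing each back as its fraction gives the sorted order.
Final answer: 2/3, 6/5, 7/4, 5/2


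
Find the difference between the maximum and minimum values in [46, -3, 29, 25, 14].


Maximum value: 46
Minimum value: -3
Range = 46 - (-3) = 49
Final answer: 49


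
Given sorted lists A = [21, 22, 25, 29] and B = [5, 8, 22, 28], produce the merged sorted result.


List A: [21, 22, 25, 29]
List B: [5, 8, 22, 28]
Repeatedly compare the front elements and take the smaller:
  21 vs 5 -> take 5
  21 vs 8 -> take 8
  21 vs 22 -> take 21
  22 vs 22 -> take 22
  25 vs 22 -> take 22
  25 vs 28 -> take 25
  29 vs 28 -> take 28
  B is exhausted; append the rest of A: [29]
Final answer: [5, 8, 21, 22, 22, 25, 28, 29]


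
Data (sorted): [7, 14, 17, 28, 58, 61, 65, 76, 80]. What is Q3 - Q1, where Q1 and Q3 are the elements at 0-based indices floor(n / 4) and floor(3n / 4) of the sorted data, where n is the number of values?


The data has n = 9 elements.
Q1 index = floor(9 / 4) = floor(2.25) = 2; Q3 index = floor(3 * 9 / 4) = floor(6.75) = 6
Q1 = element at index 2 = 17
Q3 = element at index 6 = 65
IQR = 65 - 17 = 48
Final answer: 48


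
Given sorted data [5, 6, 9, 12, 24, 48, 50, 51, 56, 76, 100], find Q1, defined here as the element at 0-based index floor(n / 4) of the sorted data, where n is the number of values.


The list has n = 11 elements.
Q1 index = floor(11 / 4) = floor(2.75) = 2
Counting from index 0 in the sorted data, the element at index 2 is 9.
Final answer: 9


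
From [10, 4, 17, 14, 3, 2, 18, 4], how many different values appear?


List all unique values:
Distinct values: [2, 3, 4, 10, 14, 17, 18]
Count = 7
Final answer: 7


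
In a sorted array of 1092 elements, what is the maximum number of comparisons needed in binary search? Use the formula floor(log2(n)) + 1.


Binary search halves the search space each step.
Maximum comparisons = floor(log2(1092)) + 1
log2(1092) = 10.0928
floor(log2(1092)) = 10, so 10 + 1 = 11
Final answer: 11


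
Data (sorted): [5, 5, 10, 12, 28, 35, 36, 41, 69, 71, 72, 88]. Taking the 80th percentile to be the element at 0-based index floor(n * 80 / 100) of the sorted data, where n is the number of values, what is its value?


The dataset has n = 12 elements.
Index = floor(12 * 80 / 100) = floor(960 / 100) = floor(9.6) = 9
Counting from index 0 in the sorted data, the element at index 9 is 71.
Final answer: 71


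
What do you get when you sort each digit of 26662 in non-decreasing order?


The number 26662 has digits: 2, 6, 6, 6, 2
Sorted: 2, 2, 6, 6, 6
Joining the sorted digits gives the result.
Final answer: 22666


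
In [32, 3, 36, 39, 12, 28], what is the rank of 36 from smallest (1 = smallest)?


Sort ascending: [3, 12, 28, 32, 36, 39]
Find 36 in the sorted list.
36 is at position 5 (1-indexed).
Final answer: 5


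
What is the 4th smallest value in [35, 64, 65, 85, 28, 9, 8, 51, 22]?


Sort ascending: [8, 9, 22, 28, 35, 51, 64, 65, 85]
The 4th element (1-indexed) is at index 3.
Value = 28
Final answer: 28


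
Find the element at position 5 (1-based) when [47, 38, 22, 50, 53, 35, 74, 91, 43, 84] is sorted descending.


Sort descending: [91, 84, 74, 53, 50, 47, 43, 38, 35, 22]
The 5th element (1-indexed) is at index 4.
Value = 50
Final answer: 50


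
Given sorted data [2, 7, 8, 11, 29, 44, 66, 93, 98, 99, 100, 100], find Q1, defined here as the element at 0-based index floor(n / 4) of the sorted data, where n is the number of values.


The list has n = 12 elements.
Q1 index = floor(12 / 4) = floor(3) = 3
Counting from index 0 in the sorted data, the element at index 3 is 11.
Final answer: 11


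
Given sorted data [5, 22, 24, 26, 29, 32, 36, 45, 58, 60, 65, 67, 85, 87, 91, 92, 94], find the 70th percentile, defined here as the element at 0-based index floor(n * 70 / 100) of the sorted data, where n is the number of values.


The dataset has n = 17 elements.
Index = floor(17 * 70 / 100) = floor(1190 / 100) = floor(11.9) = 11
Counting from index 0 in the sorted data, the element at index 11 is 67.
Final answer: 67


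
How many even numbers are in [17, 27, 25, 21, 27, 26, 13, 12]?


Check each element:
  17 is odd
  27 is odd
  25 is odd
  21 is odd
  27 is odd
  26 is even
  13 is odd
  12 is even
Evens: [26, 12]
Count of evens = 2
Final answer: 2


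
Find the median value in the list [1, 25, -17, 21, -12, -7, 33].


First, sort the list: [-17, -12, -7, 1, 21, 25, 33]
The list has 7 elements (odd count).
The middle index is 3 (0-based), and the element there is 1.
Final answer: 1


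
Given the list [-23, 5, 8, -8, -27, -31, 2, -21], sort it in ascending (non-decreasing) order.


Original list: [-23, 5, 8, -8, -27, -31, 2, -21]
Repeatedly take the smallest remaining element:
  Remaining [-23, 5, 8, -8, -27, -31, 2, -21] -> smallest is -31
  Remaining [-23, 5, 8, -8, -27, 2, -21] -> smallest is -27
  Remaining [-23, 5, 8, -8, 2, -21] -> smallest is -23
  Remaining [5, 8, -8, 2, -21] -> smallest is -21
  Remaining [5, 8, -8, 2] -> smallest is -8
  Remaining [5, 8, 2] -> smallest is 2
  Remaining [5, 8] -> smallest is 5
  Remaining [8] -> smallest is 8
Collecting the picks in order gives the sorted list.
Final answer: [-31, -27, -23, -21, -8, 2, 5, 8]


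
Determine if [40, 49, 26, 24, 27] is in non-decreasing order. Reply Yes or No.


Check consecutive pairs:
  40 <= 49? True
  49 <= 26? False
  26 <= 24? False
  24 <= 27? True
2 consecutive pair(s) are out of order, so the list is not sorted.
Final answer: No
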